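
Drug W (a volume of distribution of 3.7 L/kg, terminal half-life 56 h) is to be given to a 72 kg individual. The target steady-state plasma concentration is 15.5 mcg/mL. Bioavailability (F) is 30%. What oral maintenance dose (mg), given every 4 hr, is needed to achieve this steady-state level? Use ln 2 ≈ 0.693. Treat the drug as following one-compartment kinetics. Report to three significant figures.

681 mg

Total Vd = 3.7 × 72 = 266.4 L
CL = ln 2 · Vd / t½ = 0.693 × 266.4 / 56 = 3.297 L/h
D = CL × Css × τ / F = 3.297 × 15.5 × 4 / 0.3 = 681.4 mg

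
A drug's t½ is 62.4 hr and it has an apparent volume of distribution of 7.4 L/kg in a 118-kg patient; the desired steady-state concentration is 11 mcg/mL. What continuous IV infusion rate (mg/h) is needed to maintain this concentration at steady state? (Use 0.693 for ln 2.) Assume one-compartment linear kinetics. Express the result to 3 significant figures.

107 mg/h

Total Vd = 7.4 × 118 = 873.2 L
k = 0.693/62.4 = 0.01111 h⁻¹, so CL = k·Vd = 0.01111 × 873.2 = 9.701 L/h
Infusion rate = CL × Css = 9.701 × 11 = 106.7 mg/h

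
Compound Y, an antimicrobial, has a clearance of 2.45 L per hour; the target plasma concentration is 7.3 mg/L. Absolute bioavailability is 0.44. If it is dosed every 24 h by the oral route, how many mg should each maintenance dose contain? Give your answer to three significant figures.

976 mg

At steady state, dose per interval replaces the amount cleared in that interval: F·D/τ = CL·Css.
D = CL × Css × τ / F = 2.450 × 7.3 × 24 / 0.44 = 975.5 mg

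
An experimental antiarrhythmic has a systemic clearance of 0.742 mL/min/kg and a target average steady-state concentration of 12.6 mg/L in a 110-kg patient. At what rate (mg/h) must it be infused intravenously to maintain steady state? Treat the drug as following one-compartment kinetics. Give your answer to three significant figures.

CL = 0.742 mL/min/kg × 110 kg = 81.62 mL/min = 81.62 × 60/1000 = 4.897 L/h
At steady state, infusion rate equals elimination rate: rate in = CL × Css.
Infusion rate = CL · Css = 4.897 L/h × 12.6 mg/L = 61.70 mg/h

61.7 mg/h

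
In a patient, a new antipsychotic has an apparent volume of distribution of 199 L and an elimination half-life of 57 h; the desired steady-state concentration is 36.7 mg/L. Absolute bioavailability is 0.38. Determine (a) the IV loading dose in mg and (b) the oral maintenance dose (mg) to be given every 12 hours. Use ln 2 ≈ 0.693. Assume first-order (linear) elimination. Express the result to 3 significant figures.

LD = Vd × C = 199.0 × 36.7 = 7303 mg
CL = 0.693 × Vd / t½ = 0.693 × 199.0 / 57 = 2.419 L/h
D = CL × Css × τ / F = 2.419 × 36.7 × 12 / 0.38 = 2803 mg

(a) 7300 mg; (b) 2800 mg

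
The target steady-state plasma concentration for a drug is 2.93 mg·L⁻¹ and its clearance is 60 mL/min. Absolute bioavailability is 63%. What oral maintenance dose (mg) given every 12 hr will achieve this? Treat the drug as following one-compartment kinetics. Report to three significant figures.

Convert clearance: 60 mL/min × 60 min/h ÷ 1000 mL/L = 3.600 L/h
D = CL × Css × τ / F = 3.600 × 2.93 × 12 / 0.63 = 200.9 mg

201 mg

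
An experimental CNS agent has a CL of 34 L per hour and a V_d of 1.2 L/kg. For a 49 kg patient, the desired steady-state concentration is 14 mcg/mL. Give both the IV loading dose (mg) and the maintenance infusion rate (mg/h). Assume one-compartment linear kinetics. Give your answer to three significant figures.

Vd = 1.2 L/kg × 49 kg = 58.80 L
Loading dose = Vd × C = 58.80 × 14 = 823.2 mg
Infusion rate = 34.00 L/h × 14 mg/L = 476.0 mg/h

(a) 823 mg; (b) 476 mg/h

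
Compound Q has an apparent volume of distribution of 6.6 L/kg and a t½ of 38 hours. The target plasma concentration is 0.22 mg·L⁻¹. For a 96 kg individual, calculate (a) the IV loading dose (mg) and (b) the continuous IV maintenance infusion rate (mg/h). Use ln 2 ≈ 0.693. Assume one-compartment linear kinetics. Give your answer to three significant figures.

(a) 139 mg; (b) 2.54 mg/h

Vd = 6.6 L/kg × 96 kg = 633.6 L
LD = Vd × C = 633.6 × 0.22 = 139.4 mg
CL = 0.693 × Vd / t½ = 0.693 × 633.6 / 38 = 11.55 L/h
Infusion rate = CL × Css = 11.55 × 0.22 = 2.541 mg/h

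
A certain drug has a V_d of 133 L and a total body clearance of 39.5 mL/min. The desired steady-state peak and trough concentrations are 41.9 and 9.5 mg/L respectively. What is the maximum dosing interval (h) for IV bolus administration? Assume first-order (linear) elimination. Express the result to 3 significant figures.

CL = 39.5 mL/min = 39.5 × 0.06 = 2.370 L/h
k = CL / Vd = 2.370 / 133.0 = 0.01782 h⁻¹
Between IV bolus doses, concentration decays as C = C₀·e^(−kτ), so C_peak/C_trough = e^(kτ).
τ_max = ln(C_peak/C_trough) / k = ln(41.9/9.5) / 0.01782 = 1.484 / 0.01782 = 83.28 h

83.3 h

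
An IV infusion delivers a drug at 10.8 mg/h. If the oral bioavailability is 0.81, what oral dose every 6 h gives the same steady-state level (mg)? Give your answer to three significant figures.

To maintain the same Css, the systemic dosing rate must be unchanged: F·D/τ = infusion rate.
D = rate × τ / F = 10.8 × 6 / 0.81 = 80.00 mg

80.0 mg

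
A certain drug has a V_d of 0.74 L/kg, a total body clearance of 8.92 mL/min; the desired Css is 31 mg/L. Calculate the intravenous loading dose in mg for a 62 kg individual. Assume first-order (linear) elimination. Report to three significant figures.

Total Vd = 0.74 × 62 = 45.88 L
LD = Vd × C = 45.88 × 31.00 = 1422 mg

1420 mg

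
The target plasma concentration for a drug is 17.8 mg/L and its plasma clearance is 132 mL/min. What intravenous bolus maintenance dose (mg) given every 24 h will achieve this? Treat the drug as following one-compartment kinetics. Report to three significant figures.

3380 mg

Convert clearance: 132 mL/min × 60 min/h ÷ 1000 mL/L = 7.920 L/h
D = CL × Css × τ = 7.920 × 17.8 × 24 = 3383 mg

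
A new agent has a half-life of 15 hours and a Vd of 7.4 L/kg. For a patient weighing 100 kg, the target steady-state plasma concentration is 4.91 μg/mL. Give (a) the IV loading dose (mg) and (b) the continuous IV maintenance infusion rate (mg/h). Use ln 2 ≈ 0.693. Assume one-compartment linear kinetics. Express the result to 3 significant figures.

Vd = 7.4 L/kg × 100 kg = 740.0 L
LD = Vd × C = 740.0 × 4.91 = 3633 mg
CL = 0.693 × Vd / t½ = 0.693 × 740.0 / 15 = 34.19 L/h
Infusion rate = CL × Css = 34.19 × 4.91 = 167.9 mg/h

(a) 3630 mg; (b) 168 mg/h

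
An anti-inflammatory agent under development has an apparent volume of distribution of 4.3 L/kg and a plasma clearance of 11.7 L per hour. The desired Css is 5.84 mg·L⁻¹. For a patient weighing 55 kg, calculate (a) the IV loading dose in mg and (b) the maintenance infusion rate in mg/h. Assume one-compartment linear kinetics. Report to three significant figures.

Total Vd = 4.3 × 55 = 236.5 L
LD = Vd · C_target = 236.5 × 5.84 = 1381 mg
Infusion rate = 11.70 L/h × 5.84 mg/L = 68.33 mg/h

(a) 1380 mg; (b) 68.3 mg/h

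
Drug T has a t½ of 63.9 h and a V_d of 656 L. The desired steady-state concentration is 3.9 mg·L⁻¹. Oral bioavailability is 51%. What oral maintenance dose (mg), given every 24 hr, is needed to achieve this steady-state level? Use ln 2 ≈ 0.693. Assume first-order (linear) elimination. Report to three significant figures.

1310 mg

CL = ln 2 · Vd / t½ = 0.693 × 656.0 / 63.9 = 7.114 L/h
D = CL × Css × τ / F = 7.114 × 3.9 × 24 / 0.51 = 1306 mg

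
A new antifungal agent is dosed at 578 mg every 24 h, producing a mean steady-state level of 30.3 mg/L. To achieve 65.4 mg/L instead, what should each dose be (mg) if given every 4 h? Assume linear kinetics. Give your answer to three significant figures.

208 mg

With linear kinetics, Css is proportional to dose rate (D/τ) at fixed clearance.
D₂ = D₁ × (Css,target / Css,current) × (τ₂/τ₁) = 578 × (65.4/30.3) × (4/24) = 207.9 mg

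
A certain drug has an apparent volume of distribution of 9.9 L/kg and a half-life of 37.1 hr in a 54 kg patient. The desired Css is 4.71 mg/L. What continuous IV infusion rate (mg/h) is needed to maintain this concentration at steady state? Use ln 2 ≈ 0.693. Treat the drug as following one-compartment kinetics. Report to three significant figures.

47.0 mg/h

Vd = 9.9 L/kg × 54 kg = 534.6 L
CL = ln 2 · Vd / t½ = 0.693 × 534.6 / 37.1 = 9.986 L/h
Infusion rate = CL × Css = 9.986 × 4.71 = 47.03 mg/h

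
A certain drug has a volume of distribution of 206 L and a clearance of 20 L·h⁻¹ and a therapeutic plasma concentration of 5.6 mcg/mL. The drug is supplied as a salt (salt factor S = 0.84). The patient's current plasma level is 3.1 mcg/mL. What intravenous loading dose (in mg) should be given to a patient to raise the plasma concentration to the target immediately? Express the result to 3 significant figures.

613 mg

Concentration deficit ΔC = 5.6 − 3.1 = 2.500 mg/L
LD = Vd × ΔC / S = 206.0 × 2.500 / 0.84 = 613.1 mg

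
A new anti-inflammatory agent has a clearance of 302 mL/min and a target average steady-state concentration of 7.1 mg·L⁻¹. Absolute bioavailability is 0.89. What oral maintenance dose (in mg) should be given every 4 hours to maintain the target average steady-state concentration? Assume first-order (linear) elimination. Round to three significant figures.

CL = 302 mL/min × 60/1000 = 18.12 L/h
D = CL × Css × τ / F = 18.12 × 7.1 × 4 / 0.89 = 578.2 mg

578 mg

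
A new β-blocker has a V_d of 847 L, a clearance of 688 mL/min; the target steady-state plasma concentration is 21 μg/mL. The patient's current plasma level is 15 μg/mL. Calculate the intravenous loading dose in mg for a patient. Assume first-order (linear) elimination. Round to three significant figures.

Concentration deficit ΔC = 21 − 15 = 6.000 mg/L
LD = Vd × ΔC = 847.0 × 6.000 = 5082 mg

5080 mg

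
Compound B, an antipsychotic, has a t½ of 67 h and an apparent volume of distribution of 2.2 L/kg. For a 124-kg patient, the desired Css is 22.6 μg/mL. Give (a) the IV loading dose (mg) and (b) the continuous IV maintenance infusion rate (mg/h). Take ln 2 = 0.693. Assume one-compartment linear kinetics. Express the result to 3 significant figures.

Vd = 2.2 L/kg × 124 kg = 272.8 L
LD = Vd × C = 272.8 × 22.6 = 6165 mg
CL = 0.693 × Vd / t½ = 0.693 × 272.8 / 67 = 2.822 L/h
Infusion rate = CL × Css = 2.822 × 22.6 = 63.78 mg/h

(a) 6170 mg; (b) 63.8 mg/h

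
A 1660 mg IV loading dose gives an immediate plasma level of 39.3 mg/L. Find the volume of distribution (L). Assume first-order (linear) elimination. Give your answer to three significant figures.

42.2 L

Immediately after an IV bolus, C₀ = Dose / Vd, so Vd = Dose / C₀.
Vd = 1660 / 39.3 = 42.24 L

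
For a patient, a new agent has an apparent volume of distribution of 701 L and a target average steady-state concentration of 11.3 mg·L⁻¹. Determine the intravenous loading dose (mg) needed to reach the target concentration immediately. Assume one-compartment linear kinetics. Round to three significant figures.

7920 mg

LD = Vd × C = 701.0 × 11.30 = 7921 mg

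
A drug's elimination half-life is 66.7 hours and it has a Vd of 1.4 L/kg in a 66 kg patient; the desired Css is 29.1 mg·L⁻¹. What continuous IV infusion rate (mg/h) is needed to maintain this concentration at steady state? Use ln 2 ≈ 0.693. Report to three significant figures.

27.9 mg/h

Vd(total) = 66 kg × 1.4 L/kg = 92.40 L
k = 0.693/66.7 = 0.01039 h⁻¹, so CL = k·Vd = 0.01039 × 92.40 = 0.9600 L/h
Infusion rate = CL × Css = 0.9600 × 29.1 = 27.94 mg/h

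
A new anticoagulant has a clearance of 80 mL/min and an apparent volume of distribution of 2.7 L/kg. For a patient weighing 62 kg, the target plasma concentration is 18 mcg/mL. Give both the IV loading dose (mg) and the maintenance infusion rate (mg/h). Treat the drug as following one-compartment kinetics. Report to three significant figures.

Total Vd = 2.7 × 62 = 167.4 L
Loading: fill Vd to C_target → 167.4 L × 18 mg/L = 3013 mg
CL = 80 mL/min × 60/1000 = 4.800 L/h
Infusion rate = 4.800 L/h × 18 mg/L = 86.40 mg/h

(a) 3010 mg; (b) 86.4 mg/h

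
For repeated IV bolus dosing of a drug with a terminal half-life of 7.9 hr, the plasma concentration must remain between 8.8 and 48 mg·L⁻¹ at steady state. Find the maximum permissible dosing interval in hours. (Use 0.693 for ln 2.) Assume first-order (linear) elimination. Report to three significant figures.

k = 0.693 / t½ = 0.693 / 7.9 = 0.08772 h⁻¹
Between IV bolus doses, concentration decays as C = C₀·e^(−kτ), so C_peak/C_trough = e^(kτ).
τ_max = ln(C_peak/C_trough) / k = ln(48/8.8) / 0.08772 = 1.696 / 0.08772 = 19.33 h

19.3 h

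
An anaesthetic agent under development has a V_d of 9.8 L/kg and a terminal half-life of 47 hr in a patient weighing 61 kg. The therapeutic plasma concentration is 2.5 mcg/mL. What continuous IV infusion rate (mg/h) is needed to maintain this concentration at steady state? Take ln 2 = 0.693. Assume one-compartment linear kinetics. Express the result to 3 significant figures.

Vd = 9.8 L/kg × 61 kg = 597.8 L
k = 0.693/47 = 0.01474 h⁻¹, so CL = k·Vd = 0.01474 × 597.8 = 8.812 L/h
Infusion rate = CL × Css = 8.812 × 2.5 = 22.03 mg/h

22.0 mg/h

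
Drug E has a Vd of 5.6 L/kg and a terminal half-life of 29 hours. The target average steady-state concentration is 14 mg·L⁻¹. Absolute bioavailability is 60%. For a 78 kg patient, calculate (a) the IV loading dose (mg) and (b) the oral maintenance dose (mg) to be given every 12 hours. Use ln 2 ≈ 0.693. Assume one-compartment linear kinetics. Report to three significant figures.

(a) 6120 mg; (b) 2920 mg

Vd(total) = 78 kg × 5.6 L/kg = 436.8 L
LD = Vd × C = 436.8 × 14 = 6115 mg
CL = 0.693 × Vd / t½ = 0.693 × 436.8 / 29 = 10.44 L/h
D = CL × Css × τ / F = 10.44 × 14 × 12 / 0.6 = 2923 mg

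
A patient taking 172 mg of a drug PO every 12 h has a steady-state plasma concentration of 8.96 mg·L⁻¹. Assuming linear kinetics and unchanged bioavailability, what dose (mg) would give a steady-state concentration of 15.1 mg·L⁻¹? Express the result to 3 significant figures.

290 mg

With linear kinetics, Css is proportional to dose rate (D/τ) at fixed clearance.
D₂ = D₁ × (Css,target / Css,current) = 172 × 15.1/8.96 = 289.9 mg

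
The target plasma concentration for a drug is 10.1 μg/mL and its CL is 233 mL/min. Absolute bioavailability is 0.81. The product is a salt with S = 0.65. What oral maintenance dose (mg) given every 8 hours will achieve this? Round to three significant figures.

CL = 233 mL/min = 233 × 0.06 = 13.98 L/h
D = CL × Css × τ / F / S = 13.98 × 10.1 × 8 / 0.81 / 0.65 = 2145 mg

2150 mg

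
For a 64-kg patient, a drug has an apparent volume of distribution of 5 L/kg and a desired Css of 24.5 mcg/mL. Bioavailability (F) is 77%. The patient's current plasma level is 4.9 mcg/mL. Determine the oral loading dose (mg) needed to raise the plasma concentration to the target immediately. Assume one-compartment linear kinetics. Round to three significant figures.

Total Vd = 5 × 64 = 320.0 L
The loading dose fills Vd to the target concentration.
Concentration deficit ΔC = 24.5 − 4.9 = 19.60 mg/L
LD = Vd × ΔC / F = 320.0 × 19.60 / 0.77 = 8145 mg

8150 mg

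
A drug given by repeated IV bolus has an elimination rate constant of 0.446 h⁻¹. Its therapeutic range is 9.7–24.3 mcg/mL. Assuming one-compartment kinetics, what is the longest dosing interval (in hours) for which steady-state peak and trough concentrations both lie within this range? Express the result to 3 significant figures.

Between IV bolus doses, concentration decays as C = C₀·e^(−kτ), so C_peak/C_trough = e^(kτ).
τ_max = ln(C_peak/C_trough) / k = ln(24.3/9.7) / 0.4460 = 0.9184 / 0.4460 = 2.059 h

2.06 h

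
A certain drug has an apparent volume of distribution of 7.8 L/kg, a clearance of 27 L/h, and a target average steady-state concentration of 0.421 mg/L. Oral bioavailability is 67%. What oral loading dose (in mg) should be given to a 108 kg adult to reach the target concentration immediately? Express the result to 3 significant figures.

Total Vd = 7.8 × 108 = 842.4 L
LD = Vd × C / F = 842.4 × 0.4210 / 0.67 = 529.3 mg

529 mg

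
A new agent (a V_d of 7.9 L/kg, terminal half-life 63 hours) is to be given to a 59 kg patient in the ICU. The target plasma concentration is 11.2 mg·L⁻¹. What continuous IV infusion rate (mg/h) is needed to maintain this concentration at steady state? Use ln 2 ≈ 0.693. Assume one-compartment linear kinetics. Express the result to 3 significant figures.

57.4 mg/h

Vd(total) = 59 kg × 7.9 L/kg = 466.1 L
CL = 0.693 × Vd / t½ = 0.693 × 466.1 / 63 = 5.127 L/h
Infusion rate = CL × Css = 5.127 × 11.2 = 57.42 mg/h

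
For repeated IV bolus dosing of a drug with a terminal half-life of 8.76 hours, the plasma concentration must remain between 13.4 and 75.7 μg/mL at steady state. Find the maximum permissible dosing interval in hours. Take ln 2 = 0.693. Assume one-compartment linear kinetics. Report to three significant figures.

k = 0.693 / t½ = 0.693 / 8.76 = 0.07911 h⁻¹
Between IV bolus doses, concentration decays as C = C₀·e^(−kτ), so C_peak/C_trough = e^(kτ).
τ_max = ln(C_peak/C_trough) / k = ln(75.7/13.4) / 0.07911 = 1.732 / 0.07911 = 21.89 h

21.9 h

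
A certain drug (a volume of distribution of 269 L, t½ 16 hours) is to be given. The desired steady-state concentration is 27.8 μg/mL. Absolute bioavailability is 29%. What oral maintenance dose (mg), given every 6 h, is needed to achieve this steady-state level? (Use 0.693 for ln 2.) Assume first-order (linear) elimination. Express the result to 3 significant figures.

k = 0.693/16 = 0.04331 h⁻¹, so CL = k·Vd = 0.04331 × 269.0 = 11.65 L/h
D = CL × Css × τ / F = 11.65 × 27.8 × 6 / 0.29 = 6701 mg

6700 mg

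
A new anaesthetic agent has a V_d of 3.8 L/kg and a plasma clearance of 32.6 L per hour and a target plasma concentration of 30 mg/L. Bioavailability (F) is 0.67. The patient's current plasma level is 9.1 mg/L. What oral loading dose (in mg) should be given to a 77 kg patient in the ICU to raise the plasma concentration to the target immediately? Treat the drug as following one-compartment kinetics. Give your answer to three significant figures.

Vd = 3.8 L/kg × 77 kg = 292.6 L
Concentration deficit ΔC = 30 − 9.1 = 20.90 mg/L
LD = Vd × ΔC / F = 292.6 × 20.90 / 0.67 = 9127 mg

9130 mg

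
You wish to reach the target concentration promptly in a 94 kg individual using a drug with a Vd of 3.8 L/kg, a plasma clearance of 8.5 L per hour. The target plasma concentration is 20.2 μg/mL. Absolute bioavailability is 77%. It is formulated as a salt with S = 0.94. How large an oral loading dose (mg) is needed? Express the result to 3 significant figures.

Vd(total) = 94 kg × 3.8 L/kg = 357.2 L
LD = Vd × C / F / S = 357.2 × 20.20 / 0.77 / 0.94 = 9969 mg

9970 mg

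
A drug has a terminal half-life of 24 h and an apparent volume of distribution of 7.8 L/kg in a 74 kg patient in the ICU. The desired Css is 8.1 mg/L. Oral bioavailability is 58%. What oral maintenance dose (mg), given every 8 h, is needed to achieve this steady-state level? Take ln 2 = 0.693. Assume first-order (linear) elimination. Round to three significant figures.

Vd(total) = 74 kg × 7.8 L/kg = 577.2 L
CL = 0.693 × Vd / t½ = 0.693 × 577.2 / 24 = 16.67 L/h
D = CL × Css × τ / F = 16.67 × 8.1 × 8 / 0.58 = 1862 mg

1860 mg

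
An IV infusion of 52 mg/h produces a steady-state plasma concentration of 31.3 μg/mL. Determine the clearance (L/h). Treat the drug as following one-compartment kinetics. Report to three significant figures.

At steady state, infusion rate = CL × Css, so CL = rate / Css.
CL = 52 / 31.3 = 1.661 L/h

1.66 L/h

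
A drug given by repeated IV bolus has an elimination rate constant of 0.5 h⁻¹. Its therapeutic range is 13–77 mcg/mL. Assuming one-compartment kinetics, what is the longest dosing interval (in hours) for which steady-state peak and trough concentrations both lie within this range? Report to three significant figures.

3.56 h

Between IV bolus doses, concentration decays as C = C₀·e^(−kτ), so C_peak/C_trough = e^(kτ).
τ_max = ln(C_peak/C_trough) / k = ln(77/13) / 0.5000 = 1.779 / 0.5000 = 3.558 h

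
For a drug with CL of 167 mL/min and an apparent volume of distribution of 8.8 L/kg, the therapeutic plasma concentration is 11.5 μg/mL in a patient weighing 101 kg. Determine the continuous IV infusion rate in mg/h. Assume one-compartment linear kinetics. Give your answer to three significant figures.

115 mg/h

Convert clearance: 167 mL/min × 60 min/h ÷ 1000 mL/L = 10.02 L/h
Infusion rate = CL · Css = 10.02 L/h × 11.5 mg/L = 115.2 mg/h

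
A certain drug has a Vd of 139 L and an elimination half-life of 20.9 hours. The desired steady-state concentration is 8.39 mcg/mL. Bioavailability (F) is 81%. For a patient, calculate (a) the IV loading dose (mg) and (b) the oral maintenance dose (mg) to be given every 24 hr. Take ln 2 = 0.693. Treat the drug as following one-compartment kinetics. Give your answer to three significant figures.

(a) 1170 mg; (b) 1150 mg

LD = Vd × C = 139.0 × 8.39 = 1166 mg
CL = 0.693 × Vd / t½ = 0.693 × 139.0 / 20.9 = 4.609 L/h
D = CL × Css × τ / F = 4.609 × 8.39 × 24 / 0.81 = 1146 mg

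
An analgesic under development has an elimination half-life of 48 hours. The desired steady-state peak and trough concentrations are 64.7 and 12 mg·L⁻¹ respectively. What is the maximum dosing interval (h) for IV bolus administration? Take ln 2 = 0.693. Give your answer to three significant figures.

117 h

k = 0.693 / t½ = 0.693 / 48 = 0.01444 h⁻¹
Between IV bolus doses, concentration decays as C = C₀·e^(−kτ), so C_peak/C_trough = e^(kτ).
τ_max = ln(C_peak/C_trough) / k = ln(64.7/12) / 0.01444 = 1.685 / 0.01444 = 116.7 h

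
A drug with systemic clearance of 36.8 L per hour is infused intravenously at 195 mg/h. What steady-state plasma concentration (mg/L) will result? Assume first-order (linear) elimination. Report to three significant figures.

Css = rate / CL = 195 / 36.80 = 5.299 mg/L

5.30 mg/L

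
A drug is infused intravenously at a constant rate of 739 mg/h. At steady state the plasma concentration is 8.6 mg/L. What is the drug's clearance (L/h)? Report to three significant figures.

85.9 L/h

At steady state, infusion rate = CL × Css, so CL = rate / Css.
CL = 739 / 8.6 = 85.93 L/h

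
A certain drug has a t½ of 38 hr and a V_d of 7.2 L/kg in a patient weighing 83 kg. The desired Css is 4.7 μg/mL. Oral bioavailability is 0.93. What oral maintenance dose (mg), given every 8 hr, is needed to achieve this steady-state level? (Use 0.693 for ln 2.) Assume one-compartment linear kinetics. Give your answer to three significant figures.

441 mg

Vd(total) = 83 kg × 7.2 L/kg = 597.6 L
CL = 0.693 × Vd / t½ = 0.693 × 597.6 / 38 = 10.90 L/h
D = CL × Css × τ / F = 10.90 × 4.7 × 8 / 0.93 = 440.7 mg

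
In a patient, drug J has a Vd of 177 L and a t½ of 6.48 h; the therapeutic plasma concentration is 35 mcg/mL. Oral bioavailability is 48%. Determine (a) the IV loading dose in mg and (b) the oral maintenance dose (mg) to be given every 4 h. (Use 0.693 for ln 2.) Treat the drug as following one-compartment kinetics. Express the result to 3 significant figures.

(a) 6200 mg; (b) 5520 mg

LD = Vd × C = 177.0 × 35 = 6195 mg
CL = 0.693 × Vd / t½ = 0.693 × 177.0 / 6.48 = 18.93 L/h
D = CL × Css × τ / F = 18.93 × 35 × 4 / 0.48 = 5521 mg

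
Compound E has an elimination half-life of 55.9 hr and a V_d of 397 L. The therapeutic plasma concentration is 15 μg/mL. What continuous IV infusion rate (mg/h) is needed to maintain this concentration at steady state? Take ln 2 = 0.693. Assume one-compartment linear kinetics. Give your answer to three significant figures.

73.8 mg/h

CL = 0.693 × Vd / t½ = 0.693 × 397.0 / 55.9 = 4.922 L/h
Infusion rate = CL × Css = 4.922 × 15 = 73.83 mg/h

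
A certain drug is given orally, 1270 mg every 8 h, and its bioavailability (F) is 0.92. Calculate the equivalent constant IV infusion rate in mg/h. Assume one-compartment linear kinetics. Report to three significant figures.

Equivalent systemic input: infusion rate = F·D/τ.
Rate = 0.92 × 1270 / 8 = 146.1 mg/h

146 mg/h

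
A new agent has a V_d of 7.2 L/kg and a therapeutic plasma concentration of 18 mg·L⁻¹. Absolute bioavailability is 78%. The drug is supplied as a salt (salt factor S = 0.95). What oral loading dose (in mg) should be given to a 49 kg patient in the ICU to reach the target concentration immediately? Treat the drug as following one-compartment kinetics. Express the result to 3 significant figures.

Vd = 7.2 L/kg × 49 kg = 352.8 L
The loading dose fills Vd to the target concentration.
LD = Vd × C / F / S = 352.8 × 18.00 / 0.78 / 0.95 = 8570 mg

8570 mg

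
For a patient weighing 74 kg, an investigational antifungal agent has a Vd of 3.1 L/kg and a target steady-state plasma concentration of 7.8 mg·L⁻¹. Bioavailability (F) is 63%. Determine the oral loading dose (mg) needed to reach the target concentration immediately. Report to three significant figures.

2840 mg

Total Vd = 3.1 × 74 = 229.4 L
LD = Vd × C / F = 229.4 × 7.800 / 0.63 = 2840 mg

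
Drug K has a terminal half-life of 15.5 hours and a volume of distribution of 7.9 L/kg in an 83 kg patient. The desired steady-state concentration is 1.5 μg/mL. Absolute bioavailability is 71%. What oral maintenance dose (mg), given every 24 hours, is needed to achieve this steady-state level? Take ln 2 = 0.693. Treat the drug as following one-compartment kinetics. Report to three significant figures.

Vd(total) = 83 kg × 7.9 L/kg = 655.7 L
CL = 0.693 × Vd / t½ = 0.693 × 655.7 / 15.5 = 29.32 L/h
D = CL × Css × τ / F = 29.32 × 1.5 × 24 / 0.71 = 1487 mg

1490 mg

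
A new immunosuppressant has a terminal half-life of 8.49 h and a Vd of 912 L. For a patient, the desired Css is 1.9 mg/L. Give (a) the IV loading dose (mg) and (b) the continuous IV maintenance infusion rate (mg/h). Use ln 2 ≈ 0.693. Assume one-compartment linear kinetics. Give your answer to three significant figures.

(a) 1730 mg; (b) 141 mg/h

LD = Vd × C = 912.0 × 1.9 = 1733 mg
CL = 0.693 × Vd / t½ = 0.693 × 912.0 / 8.49 = 74.44 L/h
Infusion rate = CL × Css = 74.44 × 1.9 = 141.4 mg/h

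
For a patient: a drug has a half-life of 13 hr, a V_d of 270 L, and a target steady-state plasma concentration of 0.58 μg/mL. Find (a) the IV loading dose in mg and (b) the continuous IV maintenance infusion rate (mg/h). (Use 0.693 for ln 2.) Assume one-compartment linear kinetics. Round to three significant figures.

LD = Vd × C = 270.0 × 0.58 = 156.6 mg
CL = 0.693 × Vd / t½ = 0.693 × 270.0 / 13 = 14.39 L/h
Infusion rate = CL × Css = 14.39 × 0.58 = 8.346 mg/h

(a) 157 mg; (b) 8.35 mg/h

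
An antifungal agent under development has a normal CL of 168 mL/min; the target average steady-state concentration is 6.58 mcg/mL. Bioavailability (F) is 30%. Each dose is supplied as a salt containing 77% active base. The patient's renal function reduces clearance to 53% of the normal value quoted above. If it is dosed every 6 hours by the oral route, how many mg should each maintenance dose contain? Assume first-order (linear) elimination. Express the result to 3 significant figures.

913 mg

CL = 168 mL/min = 168 × 0.06 = 10.08 L/h
Patient clearance = 0.53 × 10.08 = 5.342 L/h
D = CL × Css × τ / F / S = 5.342 × 6.58 × 6 / 0.3 / 0.77 = 913.0 mg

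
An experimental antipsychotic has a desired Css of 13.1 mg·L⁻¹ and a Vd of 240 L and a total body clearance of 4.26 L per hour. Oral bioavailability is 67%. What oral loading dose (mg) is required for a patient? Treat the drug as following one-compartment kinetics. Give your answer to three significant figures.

4690 mg

LD = Vd × C / F = 240.0 × 13.10 / 0.67 = 4693 mg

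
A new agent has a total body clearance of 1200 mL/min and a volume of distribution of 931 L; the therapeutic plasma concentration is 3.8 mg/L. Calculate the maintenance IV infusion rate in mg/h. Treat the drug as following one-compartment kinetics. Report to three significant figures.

Convert clearance: 1200 mL/min × 60 min/h ÷ 1000 mL/L = 72.00 L/h
Infusion rate = CL · Css = 72.00 L/h × 3.8 mg/L = 273.6 mg/h

274 mg/h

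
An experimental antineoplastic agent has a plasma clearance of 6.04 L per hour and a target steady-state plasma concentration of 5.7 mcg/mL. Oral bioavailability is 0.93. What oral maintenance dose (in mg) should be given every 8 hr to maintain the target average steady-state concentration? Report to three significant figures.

D = CL × Css × τ / F = 6.040 × 5.7 × 8 / 0.93 = 296.2 mg

296 mg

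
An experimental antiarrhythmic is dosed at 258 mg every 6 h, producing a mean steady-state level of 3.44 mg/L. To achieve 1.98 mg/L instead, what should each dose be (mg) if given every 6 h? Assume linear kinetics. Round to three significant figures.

149 mg

With linear kinetics, Css is proportional to dose rate (D/τ) at fixed clearance.
D₂ = D₁ × (Css,target / Css,current) = 258 × 1.98/3.44 = 148.5 mg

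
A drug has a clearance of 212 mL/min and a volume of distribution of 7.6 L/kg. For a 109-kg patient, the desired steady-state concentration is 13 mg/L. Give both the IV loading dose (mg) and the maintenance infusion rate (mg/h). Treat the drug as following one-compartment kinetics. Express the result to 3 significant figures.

Vd(total) = 109 kg × 7.6 L/kg = 828.4 L
LD = Vd · C_target = 828.4 × 13 = 10770 mg
CL = 212 mL/min × 60/1000 = 12.72 L/h
Infusion rate = 12.72 L/h × 13 mg/L = 165.4 mg/h

(a) 10800 mg; (b) 165 mg/h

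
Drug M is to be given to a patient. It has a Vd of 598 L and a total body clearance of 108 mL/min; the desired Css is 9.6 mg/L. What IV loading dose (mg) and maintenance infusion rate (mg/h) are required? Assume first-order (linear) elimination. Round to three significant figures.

(a) 5740 mg; (b) 62.2 mg/h

Loading: fill Vd to C_target → 598.0 L × 9.6 mg/L = 5741 mg
CL = 108 mL/min × 60/1000 = 6.480 L/h
Infusion rate = 6.480 L/h × 9.6 mg/L = 62.21 mg/h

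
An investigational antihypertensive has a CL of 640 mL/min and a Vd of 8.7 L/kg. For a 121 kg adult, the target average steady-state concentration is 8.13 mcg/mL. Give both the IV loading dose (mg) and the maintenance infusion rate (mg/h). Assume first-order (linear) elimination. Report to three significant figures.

Vd = 8.7 L/kg × 121 kg = 1053 L
Loading dose = Vd × C = 1053 × 8.13 = 8561 mg
CL = 640 mL/min = 640 × 0.06 = 38.40 L/h
Infusion rate = 38.40 L/h × 8.13 mg/L = 312.2 mg/h

(a) 8560 mg; (b) 312 mg/h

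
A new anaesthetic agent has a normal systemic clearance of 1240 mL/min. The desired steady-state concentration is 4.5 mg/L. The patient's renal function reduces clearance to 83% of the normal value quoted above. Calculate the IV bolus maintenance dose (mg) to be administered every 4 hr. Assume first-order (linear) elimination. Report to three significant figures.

1110 mg

Convert clearance: 1240 mL/min × 60 min/h ÷ 1000 mL/L = 74.40 L/h
Patient clearance = 0.83 × 74.40 = 61.75 L/h
At steady state, dose per interval replaces the amount cleared in that interval: D/τ = CL·Css.
D = CL × Css × τ = 61.75 × 4.5 × 4 = 1112 mg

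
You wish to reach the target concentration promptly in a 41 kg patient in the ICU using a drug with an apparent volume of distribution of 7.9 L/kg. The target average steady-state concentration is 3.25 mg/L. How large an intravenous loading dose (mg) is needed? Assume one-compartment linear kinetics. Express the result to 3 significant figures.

Vd = 7.9 L/kg × 41 kg = 323.9 L
LD = Vd × C = 323.9 × 3.250 = 1053 mg

1050 mg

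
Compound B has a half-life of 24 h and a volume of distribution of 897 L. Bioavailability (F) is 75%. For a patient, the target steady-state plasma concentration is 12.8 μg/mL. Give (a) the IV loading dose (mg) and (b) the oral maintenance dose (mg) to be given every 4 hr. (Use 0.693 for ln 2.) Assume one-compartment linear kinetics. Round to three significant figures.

(a) 11500 mg; (b) 1770 mg

LD = Vd × C = 897.0 × 12.8 = 11480 mg
CL = 0.693 × Vd / t½ = 0.693 × 897.0 / 24 = 25.90 L/h
D = CL × Css × τ / F = 25.90 × 12.8 × 4 / 0.75 = 1768 mg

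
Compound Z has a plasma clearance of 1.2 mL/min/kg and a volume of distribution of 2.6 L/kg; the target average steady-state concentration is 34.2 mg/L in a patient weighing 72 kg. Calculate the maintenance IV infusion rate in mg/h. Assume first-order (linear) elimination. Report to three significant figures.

CL = 1.2 mL/min/kg × 72 kg = 86.40 mL/min = 86.40 × 60/1000 = 5.184 L/h
R₀ = 5.184 × 34.2 = 177.3 mg/h

177 mg/h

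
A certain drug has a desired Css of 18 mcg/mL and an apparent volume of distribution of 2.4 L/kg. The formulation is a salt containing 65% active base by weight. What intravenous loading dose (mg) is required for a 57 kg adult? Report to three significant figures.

3790 mg

Vd = 2.4 L/kg × 57 kg = 136.8 L
The loading dose fills Vd to the target concentration.
LD = Vd × C / S = 136.8 × 18.00 / 0.65 = 3788 mg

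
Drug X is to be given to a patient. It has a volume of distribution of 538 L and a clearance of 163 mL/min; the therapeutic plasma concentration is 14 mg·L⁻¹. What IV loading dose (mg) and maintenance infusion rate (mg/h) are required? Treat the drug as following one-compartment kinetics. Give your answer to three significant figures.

(a) 7530 mg; (b) 137 mg/h

LD = Vd · C_target = 538.0 × 14 = 7532 mg
Convert clearance: 163 mL/min × 60 min/h ÷ 1000 mL/L = 9.780 L/h
Maintenance infusion rate = CL × Css = 9.780 × 14 = 136.9 mg/h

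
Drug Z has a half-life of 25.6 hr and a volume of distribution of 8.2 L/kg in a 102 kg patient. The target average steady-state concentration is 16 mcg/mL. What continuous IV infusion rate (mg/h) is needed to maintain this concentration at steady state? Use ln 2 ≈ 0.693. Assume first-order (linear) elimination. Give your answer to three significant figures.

362 mg/h

Vd(total) = 102 kg × 8.2 L/kg = 836.4 L
k = 0.693/25.6 = 0.02707 h⁻¹, so CL = k·Vd = 0.02707 × 836.4 = 22.64 L/h
Infusion rate = CL × Css = 22.64 × 16 = 362.2 mg/h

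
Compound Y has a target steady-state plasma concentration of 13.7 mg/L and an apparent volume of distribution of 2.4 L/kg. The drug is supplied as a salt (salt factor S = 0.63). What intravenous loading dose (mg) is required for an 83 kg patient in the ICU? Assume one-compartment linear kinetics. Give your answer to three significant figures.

Vd = 2.4 L/kg × 83 kg = 199.2 L
LD = Vd × C / S = 199.2 × 13.70 / 0.63 = 4332 mg

4330 mg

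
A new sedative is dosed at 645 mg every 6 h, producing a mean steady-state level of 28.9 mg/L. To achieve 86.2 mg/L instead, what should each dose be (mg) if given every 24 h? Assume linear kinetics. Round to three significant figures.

With linear kinetics, Css is proportional to dose rate (D/τ) at fixed clearance.
D₂ = D₁ × (Css,target / Css,current) × (τ₂/τ₁) = 645 × (86.2/28.9) × (24/6) = 7695 mg

7700 mg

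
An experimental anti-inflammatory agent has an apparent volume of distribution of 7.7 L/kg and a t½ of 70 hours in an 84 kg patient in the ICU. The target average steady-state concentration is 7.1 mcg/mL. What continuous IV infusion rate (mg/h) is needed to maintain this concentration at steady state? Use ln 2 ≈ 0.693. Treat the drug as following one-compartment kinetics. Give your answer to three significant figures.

45.5 mg/h

Vd(total) = 84 kg × 7.7 L/kg = 646.8 L
k = 0.693/70 = 0.009900 h⁻¹, so CL = k·Vd = 0.009900 × 646.8 = 6.403 L/h
Infusion rate = CL × Css = 6.403 × 7.1 = 45.46 mg/h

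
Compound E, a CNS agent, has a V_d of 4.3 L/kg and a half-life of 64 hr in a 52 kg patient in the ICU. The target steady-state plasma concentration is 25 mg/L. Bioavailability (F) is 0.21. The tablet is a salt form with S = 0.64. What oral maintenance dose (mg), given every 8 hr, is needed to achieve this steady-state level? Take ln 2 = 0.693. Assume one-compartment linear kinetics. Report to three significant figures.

3600 mg

Vd(total) = 52 kg × 4.3 L/kg = 223.6 L
k = 0.693/64 = 0.01083 h⁻¹, so CL = k·Vd = 0.01083 × 223.6 = 2.422 L/h
D = CL × Css × τ / F / S = 2.422 × 25 × 8 / 0.21 / 0.64 = 3604 mg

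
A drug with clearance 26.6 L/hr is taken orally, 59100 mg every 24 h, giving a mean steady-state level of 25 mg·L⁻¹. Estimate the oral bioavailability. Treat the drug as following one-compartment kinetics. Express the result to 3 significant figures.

0.270

F·D/τ = CL·Css at steady state → F = CL·Css·τ / D.
F = 26.6 × 25 × 24 / 59100 = 0.270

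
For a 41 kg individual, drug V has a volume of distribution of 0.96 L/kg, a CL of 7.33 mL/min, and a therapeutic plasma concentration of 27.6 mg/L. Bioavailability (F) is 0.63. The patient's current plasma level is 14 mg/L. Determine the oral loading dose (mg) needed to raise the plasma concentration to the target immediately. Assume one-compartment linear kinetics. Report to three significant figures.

850 mg

Total Vd = 0.96 × 41 = 39.36 L
Concentration deficit ΔC = 27.6 − 14 = 13.60 mg/L
LD = Vd × ΔC / F = 39.36 × 13.60 / 0.63 = 849.7 mg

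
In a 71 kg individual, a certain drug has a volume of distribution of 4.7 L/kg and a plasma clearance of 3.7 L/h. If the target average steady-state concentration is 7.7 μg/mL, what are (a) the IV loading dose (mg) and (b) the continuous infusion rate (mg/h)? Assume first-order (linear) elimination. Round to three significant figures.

Vd = 4.7 L/kg × 71 kg = 333.7 L
LD = Vd · C_target = 333.7 × 7.7 = 2569 mg
Maintenance infusion rate = CL × Css = 3.700 × 7.7 = 28.49 mg/h

(a) 2570 mg; (b) 28.5 mg/h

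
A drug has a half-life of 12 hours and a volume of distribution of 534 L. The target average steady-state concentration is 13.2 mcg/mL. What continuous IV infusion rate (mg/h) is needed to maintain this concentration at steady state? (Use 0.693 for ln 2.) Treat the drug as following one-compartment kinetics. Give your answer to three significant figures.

CL = ln 2 · Vd / t½ = 0.693 × 534.0 / 12 = 30.84 L/h
Infusion rate = CL × Css = 30.84 × 13.2 = 407.1 mg/h

407 mg/h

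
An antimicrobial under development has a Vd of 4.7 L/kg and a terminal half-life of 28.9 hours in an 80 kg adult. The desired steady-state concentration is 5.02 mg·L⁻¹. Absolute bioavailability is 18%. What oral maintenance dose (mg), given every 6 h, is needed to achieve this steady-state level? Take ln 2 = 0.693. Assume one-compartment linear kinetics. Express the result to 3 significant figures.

1510 mg

Vd(total) = 80 kg × 4.7 L/kg = 376.0 L
CL = ln 2 · Vd / t½ = 0.693 × 376.0 / 28.9 = 9.016 L/h
D = CL × Css × τ / F = 9.016 × 5.02 × 6 / 0.18 = 1509 mg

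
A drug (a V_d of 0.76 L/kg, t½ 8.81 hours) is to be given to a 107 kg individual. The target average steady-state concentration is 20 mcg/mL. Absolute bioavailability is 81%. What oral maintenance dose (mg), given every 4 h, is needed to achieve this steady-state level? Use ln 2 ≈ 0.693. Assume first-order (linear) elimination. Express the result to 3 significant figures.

Total Vd = 0.76 × 107 = 81.32 L
CL = 0.693 × Vd / t½ = 0.693 × 81.32 / 8.81 = 6.397 L/h
D = CL × Css × τ / F = 6.397 × 20 × 4 / 0.81 = 631.8 mg

632 mg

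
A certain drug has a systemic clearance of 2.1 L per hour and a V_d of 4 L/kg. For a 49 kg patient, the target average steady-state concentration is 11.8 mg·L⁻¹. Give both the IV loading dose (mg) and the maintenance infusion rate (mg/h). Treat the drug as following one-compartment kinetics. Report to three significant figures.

Vd = 4 L/kg × 49 kg = 196.0 L
Loading: fill Vd to C_target → 196.0 L × 11.8 mg/L = 2313 mg
Infusion rate = 2.100 L/h × 11.8 mg/L = 24.78 mg/h

(a) 2310 mg; (b) 24.8 mg/h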